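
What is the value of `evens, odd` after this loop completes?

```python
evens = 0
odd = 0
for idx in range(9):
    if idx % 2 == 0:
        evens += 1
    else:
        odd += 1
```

Count evens and odds in range(9)
`evens, odd` takes the values: (0, 0) → (1, 0) → (1, 1) → (2, 1) → (2, 2) → (3, 2) → (3, 3) → (4, 3) → (4, 4) → (5, 4)

Answer: 5, 4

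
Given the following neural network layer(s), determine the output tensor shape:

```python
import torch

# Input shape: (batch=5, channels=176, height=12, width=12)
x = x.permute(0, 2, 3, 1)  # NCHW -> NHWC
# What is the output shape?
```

Input: (5, 176, 12, 12) -> Output: (5, 12, 12, 176)

Answer: (5, 12, 12, 176)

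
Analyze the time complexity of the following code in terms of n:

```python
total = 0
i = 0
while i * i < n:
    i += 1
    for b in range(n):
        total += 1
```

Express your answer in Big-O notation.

Each loop level contributes: √n × n. Multiplying the contributions gives O(n√n).

Answer: O(n√n)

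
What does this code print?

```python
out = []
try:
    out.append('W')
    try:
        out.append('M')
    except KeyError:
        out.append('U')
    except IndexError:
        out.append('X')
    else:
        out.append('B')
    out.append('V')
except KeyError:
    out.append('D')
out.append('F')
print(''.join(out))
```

Execution trace: 'W' (try body) → 'M' (inner try body, no exception) → 'B' (inner else) → 'V' (try body, no exception) → 'F' (after the try/except). Output: WMBVF

Answer: WMBVF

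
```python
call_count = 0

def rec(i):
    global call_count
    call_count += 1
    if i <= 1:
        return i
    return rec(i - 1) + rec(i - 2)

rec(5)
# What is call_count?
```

Calls(i) = 1 + Calls(i-1) + Calls(i-2); Calls(0)=Calls(1)=1. For i=5 this gives 15.

Answer: 15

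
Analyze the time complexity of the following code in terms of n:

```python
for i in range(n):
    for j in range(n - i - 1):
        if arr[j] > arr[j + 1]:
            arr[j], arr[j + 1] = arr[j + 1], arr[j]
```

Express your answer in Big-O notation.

This is Bubble sort. Time complexity: O(n²).

Answer: O(n²)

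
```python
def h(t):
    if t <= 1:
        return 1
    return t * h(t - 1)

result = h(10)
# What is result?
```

h(10) = 10 * 9 * 8 * 7 * 6 * 5 * 4 * 3 * 2 * 1 = 3628800

Answer: 3628800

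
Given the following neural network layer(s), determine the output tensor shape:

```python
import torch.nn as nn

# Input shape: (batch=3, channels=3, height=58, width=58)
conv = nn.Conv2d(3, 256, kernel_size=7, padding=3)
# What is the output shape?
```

Input: (3, 3, 58, 58) -> Output: (3, 256, 58, 58)

Answer: (3, 256, 58, 58)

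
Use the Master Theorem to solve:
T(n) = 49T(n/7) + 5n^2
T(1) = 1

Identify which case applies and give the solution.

a=49, b=7, f(n)=5n^2. log_7(49) = 2. Since c=2 = 2, Case 2 applies: T(n) = Θ(n^log_b(a) · log n) = O(n^2 log n).

Answer: O(n^2 log n) - Case 2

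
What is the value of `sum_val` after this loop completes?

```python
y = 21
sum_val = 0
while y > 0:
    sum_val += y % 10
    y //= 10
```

Sum digits of 21
`sum_val` takes the values: 0 → 1 → 3

Answer: 3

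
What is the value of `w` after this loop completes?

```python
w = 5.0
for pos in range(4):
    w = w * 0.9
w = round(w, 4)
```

Exponential decay: 5.0 * 0.9^4
`w` takes the values: 5.0 → 4.5 → 4.05 → 3.645 → 3.2805

Answer: 3.2805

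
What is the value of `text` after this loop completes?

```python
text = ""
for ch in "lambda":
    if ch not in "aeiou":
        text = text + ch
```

Remove vowels from 'lambda'
`text` takes the values: "" → "l" → "lm" → "lmb" → "lmbd"

Answer: "lmbd"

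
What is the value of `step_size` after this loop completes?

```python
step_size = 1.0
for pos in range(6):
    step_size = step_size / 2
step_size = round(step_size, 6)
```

Halving LR 6 times: 1 / 2^6
`step_size` takes the values: 1.0 → 0.5 → 0.25 → 0.125 → 0.0625 → 0.03125 → 0.015625

Answer: 0.015625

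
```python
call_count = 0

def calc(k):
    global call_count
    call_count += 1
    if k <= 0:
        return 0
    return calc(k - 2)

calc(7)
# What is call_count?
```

Linear recursion stepping by 2: 5 calls from k=7 down to ≤0.

Answer: 5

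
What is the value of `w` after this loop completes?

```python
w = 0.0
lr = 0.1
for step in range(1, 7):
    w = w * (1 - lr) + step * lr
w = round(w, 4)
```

Moving average with lr=0.1
`w` takes the values: 0.0 → 0.1 → 0.29 → 0.561 → 0.9049 → 1.31441 → 1.782969 → 1.783

Answer: 1.783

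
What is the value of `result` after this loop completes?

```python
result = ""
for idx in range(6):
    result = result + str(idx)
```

Concatenate digits 0 to 5
`result` takes the values: "" → "0" → "01" → "012" → "0123" → "01234" → "012345"

Answer: "012345"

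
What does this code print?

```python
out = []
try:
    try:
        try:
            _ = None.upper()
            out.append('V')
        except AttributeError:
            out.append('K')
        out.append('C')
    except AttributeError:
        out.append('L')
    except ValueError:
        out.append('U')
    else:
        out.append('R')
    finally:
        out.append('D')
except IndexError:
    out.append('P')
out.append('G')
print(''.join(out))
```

Execution trace: 'K' (inner except AttributeError) → 'C' (try body, no exception) → 'R' (else) → 'D' (finally) → 'G' (after the try/except). Output: KCRDG

Answer: KCRDG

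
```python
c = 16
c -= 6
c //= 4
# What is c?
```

Trace:
`c = 16` → c = 16
`c -= 6` → c = 10
`c //= 4` → c = 2
So c = 2

Answer: 2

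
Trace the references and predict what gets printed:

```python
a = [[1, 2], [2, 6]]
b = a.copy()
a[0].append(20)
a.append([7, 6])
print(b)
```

Key concept: shallow copy with nested lists.
Step by step:
`a = [[1, 2], [2, 6]]` → a = [[1, 2], [2, 6]]
`b = a.copy()` → b = [[1, 2], [2, 6]]
`a[0].append(20)` → a = [[1, 2, 20], [2, 6]]; b = [[1, 2, 20], [2, 6]]
`a.append([7, 6])` → a = [[1, 2, 20], [2, 6], [7, 6]]
`print(b)` → prints [[1, 2, 20], [2, 6]]

Answer: [[1, 2, 20], [2, 6]]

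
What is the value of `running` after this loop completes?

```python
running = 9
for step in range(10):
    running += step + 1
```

Start at 9, add 1 to 10 = 64
`running` takes the values: 9 → 10 → 12 → 15 → 19 → 24 → 30 → 37 → 45 → 54 → 64

Answer: 64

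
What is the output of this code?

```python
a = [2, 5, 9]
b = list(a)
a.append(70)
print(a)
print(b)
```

Key concept: list() constructor creates copy.
Step by step:
`a = [2, 5, 9]` → a = [2, 5, 9]
`b = list(a)` → b = [2, 5, 9]
`a.append(70)` → a = [2, 5, 9, 70]
`print(a)` → prints [2, 5, 9, 70]
`print(b)` → prints [2, 5, 9]

Answer:
[2, 5, 9, 70]
[2, 5, 9]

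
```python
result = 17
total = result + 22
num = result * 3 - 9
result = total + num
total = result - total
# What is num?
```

Trace:
`result = 17` → result = 17
`total = result + 22` → total = 39
`num = result * 3 - 9` → num = 42
`result = total + num` → result = 81
`total = result - total` → total = 42
So num = 42

Answer: 42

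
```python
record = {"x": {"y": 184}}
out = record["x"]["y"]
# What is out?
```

Trace:
`record = {"x": {"y": 184}}` → record = {'x': {'y': 184}}
`out = record["x"]["y"]` → out = 184
So out = 184

Answer: 184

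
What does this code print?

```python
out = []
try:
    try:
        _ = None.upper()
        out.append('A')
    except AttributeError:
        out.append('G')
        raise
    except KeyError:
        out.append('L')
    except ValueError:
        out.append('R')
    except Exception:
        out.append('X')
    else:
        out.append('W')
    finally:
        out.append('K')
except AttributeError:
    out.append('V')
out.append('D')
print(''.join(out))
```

Execution trace: 'G' (inner except AttributeError) → 'K' (inner finally) → 'V' (outer except AttributeError) → 'D' (after the try/except). Output: GKVD

Answer: GKVD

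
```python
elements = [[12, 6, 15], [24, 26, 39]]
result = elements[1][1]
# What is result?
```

Trace:
`elements = [[12, 6, 15], [24, 26, 39]]` → elements = [[12, 6, 15], [24, 26, 39]]
`result = elements[1][1]` → result = 26
So result = 26

Answer: 26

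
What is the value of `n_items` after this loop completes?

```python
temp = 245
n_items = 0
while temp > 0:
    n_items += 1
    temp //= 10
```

Count digits by repeated division by 10
`n_items` takes the values: 0 → 1 → 2 → 3

Answer: 3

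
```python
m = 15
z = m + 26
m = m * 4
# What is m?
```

Trace:
`m = 15` → m = 15
`z = m + 26` → z = 41
`m = m * 4` → m = 60
So m = 60

Answer: 60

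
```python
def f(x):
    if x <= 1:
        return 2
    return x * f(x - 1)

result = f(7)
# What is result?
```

f(7) = 7 * 6 * 5 * 4 * 3 * 2 * 2 = 10080

Answer: 10080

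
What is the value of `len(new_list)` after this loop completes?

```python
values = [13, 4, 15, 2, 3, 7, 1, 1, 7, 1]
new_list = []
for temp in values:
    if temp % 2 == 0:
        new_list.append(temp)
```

Count even numbers in [13, 4, 15, 2, 3, 7, 1, 1, 7, 1]
`new_list` takes the values: [] → [4] → [4, 2]
So `len(new_list)` = 2

Answer: 2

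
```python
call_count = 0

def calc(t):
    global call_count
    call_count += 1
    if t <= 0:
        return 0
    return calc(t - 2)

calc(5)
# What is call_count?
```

Linear recursion stepping by 2: 4 calls from t=5 down to ≤0.

Answer: 4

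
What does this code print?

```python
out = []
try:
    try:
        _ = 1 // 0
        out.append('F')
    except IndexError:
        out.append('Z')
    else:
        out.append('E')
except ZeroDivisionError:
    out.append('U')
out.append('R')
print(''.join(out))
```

Execution trace: 'U' (outer except ZeroDivisionError) → 'R' (after the try/except). Output: UR

Answer: UR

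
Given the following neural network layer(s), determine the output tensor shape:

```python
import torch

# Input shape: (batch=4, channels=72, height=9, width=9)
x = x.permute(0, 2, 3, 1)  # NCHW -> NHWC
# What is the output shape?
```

Input: (4, 72, 9, 9) -> Output: (4, 9, 9, 72)

Answer: (4, 9, 9, 72)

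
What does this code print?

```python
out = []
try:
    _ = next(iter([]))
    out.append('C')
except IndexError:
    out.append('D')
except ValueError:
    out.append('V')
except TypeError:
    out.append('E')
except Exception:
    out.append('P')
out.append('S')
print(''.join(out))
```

Execution trace: 'P' (except Exception) → 'S' (after the try/except). Output: PS

Answer: PS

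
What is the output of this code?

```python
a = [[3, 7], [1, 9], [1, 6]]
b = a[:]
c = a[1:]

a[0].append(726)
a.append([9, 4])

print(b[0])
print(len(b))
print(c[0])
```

Key concept: slice with nested mutation.
Step by step:
`a = [[3, 7], [1, 9], [1, 6]]` → a = [[3, 7], [1, 9], [1, 6]]
`b = a[:]` → b = [[3, 7], [1, 9], [1, 6]]
`c = a[1:]` → c = [[1, 9], [1, 6]]
`a[0].append(726)` → a = [[3, 7, 726], [1, 9], [1, 6]]; b = [[3, 7, 726], [1, 9], [1, 6]]
`a.append([9, 4])` → a = [[3, 7, 726], [1, 9], [1, 6], [9, 4]]
`print(b[0])` → prints [3, 7, 726]
`print(len(b))` → prints 3
`print(c[0])` → prints [1, 9]

Answer:
[3, 7, 726]
3
[1, 9]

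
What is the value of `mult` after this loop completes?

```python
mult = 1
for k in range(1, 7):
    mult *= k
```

6! = 720
`mult` takes the values: 1 → 2 → 6 → 24 → 120 → 720

Answer: 720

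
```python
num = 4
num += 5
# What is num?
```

Trace:
`num = 4` → num = 4
`num += 5` → num = 9
So num = 9

Answer: 9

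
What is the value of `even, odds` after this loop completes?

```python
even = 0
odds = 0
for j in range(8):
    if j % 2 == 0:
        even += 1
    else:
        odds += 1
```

Count evens and odds in range(8)
`even, odds` takes the values: (0, 0) → (1, 0) → (1, 1) → (2, 1) → (2, 2) → (3, 2) → (3, 3) → (4, 3) → (4, 4)

Answer: 4, 4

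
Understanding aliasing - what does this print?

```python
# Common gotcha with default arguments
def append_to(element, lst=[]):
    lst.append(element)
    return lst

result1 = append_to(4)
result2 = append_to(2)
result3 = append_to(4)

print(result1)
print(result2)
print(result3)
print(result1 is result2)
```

Key concept: mutable default argument gotcha.
Step by step:
`result1 = append_to(4)` → result1 = [4]
`result2 = append_to(2)` → result1 = [4, 2] (same object as result2); result2 = [4, 2] (same object as result1)
`result3 = append_to(4)` → result1 = [4, 2, 4] (same object as result2, result3); result2 = [4, 2, 4] (same object as result1, result3); result3 = [4, 2, 4] (same object as result1, result2)
`print(result1)` → prints [4, 2, 4]
`print(result2)` → prints [4, 2, 4]
`print(result3)` → prints [4, 2, 4]
`print(result1 is result2)` → prints True

Answer:
[4, 2, 4]
[4, 2, 4]
[4, 2, 4]
True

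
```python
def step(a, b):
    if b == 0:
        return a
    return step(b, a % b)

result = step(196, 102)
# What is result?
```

step(196, 102) -> step(102, 94) -> step(94, 8) -> step(8, 6) -> step(6, 2) -> step(2, 0) -> 2

Answer: 2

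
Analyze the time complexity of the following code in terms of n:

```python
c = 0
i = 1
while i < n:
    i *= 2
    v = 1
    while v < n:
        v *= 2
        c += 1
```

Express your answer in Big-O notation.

Each loop level contributes: log n × log n. Multiplying the contributions gives O(log² n).

Answer: O(log² n)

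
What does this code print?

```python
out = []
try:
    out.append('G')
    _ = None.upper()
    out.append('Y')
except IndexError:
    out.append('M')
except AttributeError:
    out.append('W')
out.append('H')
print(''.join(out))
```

Execution trace: 'G' (try body) → 'W' (except AttributeError) → 'H' (after the try/except). Output: GWH

Answer: GWH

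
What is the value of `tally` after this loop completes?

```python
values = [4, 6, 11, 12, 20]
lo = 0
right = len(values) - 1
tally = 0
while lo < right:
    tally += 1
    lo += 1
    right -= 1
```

Iterations until pointers meet (list length 5)
`tally` takes the values: 0 → 1 → 2

Answer: 2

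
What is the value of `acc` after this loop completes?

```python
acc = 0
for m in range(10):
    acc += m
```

Sum of 0 to 9 = 45
`acc` takes the values: 0 → 1 → 3 → 6 → 10 → 15 → 21 → 28 → 36 → 45

Answer: 45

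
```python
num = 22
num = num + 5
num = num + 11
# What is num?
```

Trace:
`num = 22` → num = 22
`num = num + 5` → num = 27
`num = num + 11` → num = 38
So num = 38

Answer: 38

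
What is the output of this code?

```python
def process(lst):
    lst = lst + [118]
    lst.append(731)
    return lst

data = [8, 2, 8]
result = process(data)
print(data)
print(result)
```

Key concept: rebinding parameter vs mutation.
Step by step:
`data = [8, 2, 8]` → data = [8, 2, 8]
`result = process(data)` → result = [8, 2, 8, 118, 731]
`print(data)` → prints [8, 2, 8]
`print(result)` → prints [8, 2, 8, 118, 731]

Answer:
[8, 2, 8]
[8, 2, 8, 118, 731]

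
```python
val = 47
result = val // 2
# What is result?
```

Trace:
`val = 47` → val = 47
`result = val // 2` → result = 23
So result = 23

Answer: 23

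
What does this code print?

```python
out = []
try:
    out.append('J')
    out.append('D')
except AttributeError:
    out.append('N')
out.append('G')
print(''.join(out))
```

Execution trace: 'J' (try body) → 'D' (try body, no exception) → 'G' (after the try/except). Output: JDG

Answer: JDG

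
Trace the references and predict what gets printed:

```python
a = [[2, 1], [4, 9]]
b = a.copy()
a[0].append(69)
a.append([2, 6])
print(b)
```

Key concept: shallow copy with nested lists.
Step by step:
`a = [[2, 1], [4, 9]]` → a = [[2, 1], [4, 9]]
`b = a.copy()` → b = [[2, 1], [4, 9]]
`a[0].append(69)` → a = [[2, 1, 69], [4, 9]]; b = [[2, 1, 69], [4, 9]]
`a.append([2, 6])` → a = [[2, 1, 69], [4, 9], [2, 6]]
`print(b)` → prints [[2, 1, 69], [4, 9]]

Answer: [[2, 1, 69], [4, 9]]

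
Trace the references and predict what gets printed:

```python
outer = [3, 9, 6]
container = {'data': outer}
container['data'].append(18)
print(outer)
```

Key concept: dict holds reference to list.
Step by step:
`outer = [3, 9, 6]` → outer = [3, 9, 6]
`container = {'data': outer}` → container = {'data': [3, 9, 6]}
`container['data'].append(18)` → outer = [3, 9, 6, 18]; container = {'data': [3, 9, 6, 18]}
`print(outer)` → prints [3, 9, 6, 18]

Answer: [3, 9, 6, 18]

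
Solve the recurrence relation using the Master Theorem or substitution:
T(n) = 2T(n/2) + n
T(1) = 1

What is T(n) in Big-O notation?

By Master Theorem: a=2, b=2, f(n)=n. Since log_2(2) = 1 and f(n) = Θ(n^1), Case 2 applies. T(n) = O(n log n).

Answer: O(n log n)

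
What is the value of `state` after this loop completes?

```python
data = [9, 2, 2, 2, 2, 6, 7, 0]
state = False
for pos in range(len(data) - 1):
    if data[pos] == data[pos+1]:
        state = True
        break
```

Check consecutive duplicates in [9, 2, 2, 2, 2, 6, 7, 0]
`state` takes the values: False → True

Answer: True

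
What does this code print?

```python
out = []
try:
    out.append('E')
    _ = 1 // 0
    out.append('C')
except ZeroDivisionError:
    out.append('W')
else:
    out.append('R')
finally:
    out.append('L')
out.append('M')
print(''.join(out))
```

Execution trace: 'E' (try body) → 'W' (except ZeroDivisionError) → 'L' (finally) → 'M' (after the try/except). Output: EWLM

Answer: EWLM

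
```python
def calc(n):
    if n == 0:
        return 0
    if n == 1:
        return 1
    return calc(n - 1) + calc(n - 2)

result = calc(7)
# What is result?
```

Build up from base cases: calc(0)=0, calc(1)=1, calc(2)=1, calc(3)=2, calc(4)=3, calc(5)=5, calc(6)=8, ..., calc(7)=13

Answer: 13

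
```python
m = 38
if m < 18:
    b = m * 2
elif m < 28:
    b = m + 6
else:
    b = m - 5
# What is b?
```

Trace:
`m = 38` → m = 38
`if m < 18: ...` → m < 18 is False, m < 28 is False, take else branch → b = 33
So b = 33

Answer: 33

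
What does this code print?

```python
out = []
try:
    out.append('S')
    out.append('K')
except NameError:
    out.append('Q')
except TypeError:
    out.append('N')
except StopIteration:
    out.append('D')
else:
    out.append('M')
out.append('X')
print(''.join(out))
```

Execution trace: 'S' (try body) → 'K' (try body, no exception) → 'M' (else) → 'X' (after the try/except). Output: SKMX

Answer: SKMX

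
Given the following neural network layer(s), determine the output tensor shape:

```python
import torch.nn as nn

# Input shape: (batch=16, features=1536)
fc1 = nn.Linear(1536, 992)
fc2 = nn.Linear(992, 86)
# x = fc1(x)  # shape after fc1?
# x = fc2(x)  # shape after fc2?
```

Input: (16, 1536) -> after fc1: (16, 992) -> Output: (16, 86)

Answer: (16, 86)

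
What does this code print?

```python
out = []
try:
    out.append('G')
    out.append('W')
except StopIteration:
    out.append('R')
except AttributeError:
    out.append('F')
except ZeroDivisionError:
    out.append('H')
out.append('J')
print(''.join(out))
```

Execution trace: 'G' (try body) → 'W' (try body, no exception) → 'J' (after the try/except). Output: GWJ

Answer: GWJ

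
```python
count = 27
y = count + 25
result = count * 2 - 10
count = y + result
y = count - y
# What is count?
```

Trace:
`count = 27` → count = 27
`y = count + 25` → y = 52
`result = count * 2 - 10` → result = 44
`count = y + result` → count = 96
`y = count - y` → y = 44
So count = 96

Answer: 96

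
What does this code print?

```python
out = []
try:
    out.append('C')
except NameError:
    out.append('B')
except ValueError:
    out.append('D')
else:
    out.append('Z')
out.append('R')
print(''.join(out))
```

Execution trace: 'C' (try body, no exception) → 'Z' (else) → 'R' (after the try/except). Output: CZR

Answer: CZR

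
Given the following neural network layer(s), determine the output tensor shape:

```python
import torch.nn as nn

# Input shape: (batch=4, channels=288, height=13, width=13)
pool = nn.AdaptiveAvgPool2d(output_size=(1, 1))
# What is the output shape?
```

Input: (4, 288, 13, 13) -> Output: (4, 288, 1, 1)

Answer: (4, 288, 1, 1)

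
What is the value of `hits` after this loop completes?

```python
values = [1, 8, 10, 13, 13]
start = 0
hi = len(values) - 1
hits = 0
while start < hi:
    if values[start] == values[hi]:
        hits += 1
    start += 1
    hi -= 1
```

Count matching pairs from ends
`hits` takes the values: 0

Answer: 0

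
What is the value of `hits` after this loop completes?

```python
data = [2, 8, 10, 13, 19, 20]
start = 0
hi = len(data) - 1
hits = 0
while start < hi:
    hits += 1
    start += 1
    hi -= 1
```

Iterations until pointers meet (list length 6)
`hits` takes the values: 0 → 1 → 2 → 3

Answer: 3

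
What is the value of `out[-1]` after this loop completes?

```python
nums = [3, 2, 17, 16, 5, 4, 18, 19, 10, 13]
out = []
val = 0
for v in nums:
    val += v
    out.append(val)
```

Cumulative sum ends at 107
`out` takes the values: [] → [3] → [3, 5] → [3, 5, 22] → [3, 5, 22, 38] → [3, 5, 22, 38, 43] → [3, 5, 22, 38, 43, 47] → [3, 5, 22, 38, 43, 47, 65] → [3, 5, 22, 38, 43, 47, 65, 84] → [3, 5, 22, 38, 43, 47, 65, 84, 94] → [3, 5, 22, 38, 43, 47, 65, 84, 94, 107]
So `out[-1]` = 107

Answer: 107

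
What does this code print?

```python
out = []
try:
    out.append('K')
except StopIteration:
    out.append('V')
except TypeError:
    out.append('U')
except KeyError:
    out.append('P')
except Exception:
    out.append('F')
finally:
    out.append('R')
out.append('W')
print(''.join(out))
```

Execution trace: 'K' (try body, no exception) → 'R' (finally) → 'W' (after the try/except). Output: KRW

Answer: KRW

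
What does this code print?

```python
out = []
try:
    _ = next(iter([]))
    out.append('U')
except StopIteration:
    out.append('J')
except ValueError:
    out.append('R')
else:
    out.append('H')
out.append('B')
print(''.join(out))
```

Execution trace: 'J' (except StopIteration) → 'B' (after the try/except). Output: JB

Answer: JB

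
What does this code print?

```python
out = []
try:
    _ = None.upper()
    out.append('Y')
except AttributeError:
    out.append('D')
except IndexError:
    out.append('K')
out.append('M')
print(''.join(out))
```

Execution trace: 'D' (except AttributeError) → 'M' (after the try/except). Output: DM

Answer: DM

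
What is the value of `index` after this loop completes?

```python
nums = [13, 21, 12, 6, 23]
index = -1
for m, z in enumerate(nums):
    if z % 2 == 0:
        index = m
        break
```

First even number index in [13, 21, 12, 6, 23]
`index` takes the values: -1 → 2

Answer: 2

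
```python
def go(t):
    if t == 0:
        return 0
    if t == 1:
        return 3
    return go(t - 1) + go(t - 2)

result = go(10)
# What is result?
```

Build up from base cases: go(0)=0, go(1)=3, go(2)=3, go(3)=6, go(4)=9, go(5)=15, go(6)=24, ..., go(10)=165

Answer: 165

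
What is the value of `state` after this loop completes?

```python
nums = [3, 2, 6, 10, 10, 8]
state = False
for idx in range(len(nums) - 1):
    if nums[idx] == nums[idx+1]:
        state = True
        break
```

Check consecutive duplicates in [3, 2, 6, 10, 10, 8]
`state` takes the values: False → True

Answer: True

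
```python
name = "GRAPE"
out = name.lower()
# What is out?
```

Trace:
`name = "GRAPE"` → name = 'GRAPE'
`out = name.lower()` → out = 'grape'
So out = 'grape'

Answer: 'grape'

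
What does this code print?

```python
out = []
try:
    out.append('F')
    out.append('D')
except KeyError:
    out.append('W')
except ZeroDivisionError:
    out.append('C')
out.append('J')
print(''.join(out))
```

Execution trace: 'F' (try body) → 'D' (try body, no exception) → 'J' (after the try/except). Output: FDJ

Answer: FDJ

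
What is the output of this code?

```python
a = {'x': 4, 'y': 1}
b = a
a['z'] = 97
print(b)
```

Key concept: dict aliasing.
Step by step:
`a = {'x': 4, 'y': 1}` → a = {'x': 4, 'y': 1}
`b = a` → b = {'x': 4, 'y': 1} (same object as a)
`a['z'] = 97` → a = {'x': 4, 'y': 1, 'z': 97} (same object as b); b = {'x': 4, 'y': 1, 'z': 97} (same object as a)
`print(b)` → prints {'x': 4, 'y': 1, 'z': 97}

Answer: {'x': 4, 'y': 1, 'z': 97}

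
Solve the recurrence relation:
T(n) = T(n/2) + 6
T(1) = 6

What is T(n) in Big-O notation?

Each step divides n by 2 and adds 6. After log_2(n) steps we reach T(1)=6. So T(n) = 6·log_2(n) + 6 = O(log n).

Answer: O(log n)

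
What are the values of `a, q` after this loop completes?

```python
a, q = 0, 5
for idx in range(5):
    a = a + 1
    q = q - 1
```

a goes 0→5, q goes 5→0
`a, q` takes the values: (0, 5) → (1, 5) → (1, 4) → (2, 4) → (2, 3) → (3, 3) → (3, 2) → (4, 2) → (4, 1) → (5, 1) → (5, 0)

Answer: 5, 0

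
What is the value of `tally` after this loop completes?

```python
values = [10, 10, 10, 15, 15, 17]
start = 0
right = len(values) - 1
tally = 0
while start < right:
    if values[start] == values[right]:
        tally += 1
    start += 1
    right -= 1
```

Count matching pairs from ends
`tally` takes the values: 0

Answer: 0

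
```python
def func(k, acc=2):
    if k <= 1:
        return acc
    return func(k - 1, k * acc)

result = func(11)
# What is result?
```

Accumulator trace (n, acc): (11, 2) -> (10, 22) -> (9, 220) -> (8, 1980) -> (7, 15840) -> (6, 110880) -> (5, 665280) -> (4, 3326400) -> (3, 13305600) -> (2, 39916800) -> (1, 79833600) -> return 79833600

Answer: 79833600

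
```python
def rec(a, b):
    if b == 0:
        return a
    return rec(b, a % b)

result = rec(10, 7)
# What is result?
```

rec(10, 7) -> rec(7, 3) -> rec(3, 1) -> rec(1, 0) -> 1

Answer: 1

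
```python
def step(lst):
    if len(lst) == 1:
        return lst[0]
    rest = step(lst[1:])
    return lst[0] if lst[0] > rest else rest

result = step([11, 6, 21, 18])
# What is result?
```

Recursive max over [11, 6, 21, 18] = 21

Answer: 21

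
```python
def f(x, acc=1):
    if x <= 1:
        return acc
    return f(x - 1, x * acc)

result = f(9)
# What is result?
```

Accumulator trace (n, acc): (9, 1) -> (8, 9) -> (7, 72) -> (6, 504) -> (5, 3024) -> (4, 15120) -> (3, 60480) -> (2, 181440) -> (1, 362880) -> return 362880

Answer: 362880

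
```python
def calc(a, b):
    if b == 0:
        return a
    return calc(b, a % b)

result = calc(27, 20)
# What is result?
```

calc(27, 20) -> calc(20, 7) -> calc(7, 6) -> calc(6, 1) -> calc(1, 0) -> 1

Answer: 1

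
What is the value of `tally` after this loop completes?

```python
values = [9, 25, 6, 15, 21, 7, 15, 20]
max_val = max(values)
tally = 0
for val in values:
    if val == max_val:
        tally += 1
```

Count of max value 25 in [9, 25, 6, 15, 21, 7, 15, 20]
`tally` takes the values: 0 → 1

Answer: 1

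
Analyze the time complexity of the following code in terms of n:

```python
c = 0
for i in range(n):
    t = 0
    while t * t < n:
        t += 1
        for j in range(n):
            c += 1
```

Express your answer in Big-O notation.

Each loop level contributes: n × √n × n. Multiplying the contributions gives O(n^2√n).

Answer: O(n^2√n)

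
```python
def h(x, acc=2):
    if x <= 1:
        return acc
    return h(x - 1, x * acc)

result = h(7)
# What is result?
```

Accumulator trace (n, acc): (7, 2) -> (6, 14) -> (5, 84) -> (4, 420) -> (3, 1680) -> (2, 5040) -> (1, 10080) -> return 10080

Answer: 10080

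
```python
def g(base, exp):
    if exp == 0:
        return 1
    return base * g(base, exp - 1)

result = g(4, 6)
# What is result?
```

g(4, 6) = 4 * 4 * 4 * 4 * 4 * 4 = 4096

Answer: 4096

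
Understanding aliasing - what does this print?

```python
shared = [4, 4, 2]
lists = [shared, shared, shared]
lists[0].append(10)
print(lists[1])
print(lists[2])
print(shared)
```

Key concept: list of same reference.
Step by step:
`shared = [4, 4, 2]` → shared = [4, 4, 2]
`lists = [shared, shared, shared]` → lists = [[4, 4, 2], [4, 4, 2], [4, 4, 2]]
`lists[0].append(10)` → shared = [4, 4, 2, 10]; lists = [[4, 4, 2, 10], [4, 4, 2, 10], [4, 4, 2, 10]]
`print(lists[1])` → prints [4, 4, 2, 10]
`print(lists[2])` → prints [4, 4, 2, 10]
`print(shared)` → prints [4, 4, 2, 10]

Answer:
[4, 4, 2, 10]
[4, 4, 2, 10]
[4, 4, 2, 10]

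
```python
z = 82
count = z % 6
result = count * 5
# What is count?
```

Trace:
`z = 82` → z = 82
`count = z % 6` → count = 4
`result = count * 5` → result = 20
So count = 4

Answer: 4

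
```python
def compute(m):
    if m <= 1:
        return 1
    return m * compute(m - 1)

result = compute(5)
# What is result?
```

compute(5) = 5 * 4 * 3 * 2 * 1 = 120

Answer: 120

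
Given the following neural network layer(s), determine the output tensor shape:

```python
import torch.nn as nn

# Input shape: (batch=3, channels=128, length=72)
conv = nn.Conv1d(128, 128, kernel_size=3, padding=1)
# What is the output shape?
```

Input: (3, 128, 72) -> Output: (3, 128, 72)

Answer: (3, 128, 72)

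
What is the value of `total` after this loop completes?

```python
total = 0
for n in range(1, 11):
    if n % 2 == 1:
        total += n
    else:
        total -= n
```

Add odd, subtract even
`total` takes the values: 0 → 1 → -1 → 2 → -2 → 3 → -3 → 4 → -4 → 5 → -5

Answer: -5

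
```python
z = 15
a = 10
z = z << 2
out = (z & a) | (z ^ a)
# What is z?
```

Trace:
`z = 15` → z = 15
`a = 10` → a = 10
`z = z << 2` → z = 60
`out = (z & a) | (z ^ a)` → out = 62
So z = 60

Answer: 60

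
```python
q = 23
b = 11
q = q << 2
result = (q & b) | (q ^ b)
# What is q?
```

Trace:
`q = 23` → q = 23
`b = 11` → b = 11
`q = q << 2` → q = 92
`result = (q & b) | (q ^ b)` → result = 95
So q = 92

Answer: 92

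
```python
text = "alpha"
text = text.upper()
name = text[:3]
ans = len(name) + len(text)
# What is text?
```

Trace:
`text = "alpha"` → text = 'alpha'
`text = text.upper()` → text = 'ALPHA'
`name = text[:3]` → name = 'ALP'
`ans = len(name) + len(text)` → ans = 8
So text = 'ALPHA'

Answer: 'ALPHA'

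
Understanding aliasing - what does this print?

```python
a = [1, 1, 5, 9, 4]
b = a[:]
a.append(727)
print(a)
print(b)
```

Key concept: slice [:] creates copy.
Step by step:
`a = [1, 1, 5, 9, 4]` → a = [1, 1, 5, 9, 4]
`b = a[:]` → b = [1, 1, 5, 9, 4]
`a.append(727)` → a = [1, 1, 5, 9, 4, 727]
`print(a)` → prints [1, 1, 5, 9, 4, 727]
`print(b)` → prints [1, 1, 5, 9, 4]

Answer:
[1, 1, 5, 9, 4, 727]
[1, 1, 5, 9, 4]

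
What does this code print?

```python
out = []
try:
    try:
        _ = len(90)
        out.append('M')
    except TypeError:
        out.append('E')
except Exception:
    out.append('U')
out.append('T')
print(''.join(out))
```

Execution trace: 'E' (inner except TypeError) → 'T' (after the try/except). Output: ET

Answer: ET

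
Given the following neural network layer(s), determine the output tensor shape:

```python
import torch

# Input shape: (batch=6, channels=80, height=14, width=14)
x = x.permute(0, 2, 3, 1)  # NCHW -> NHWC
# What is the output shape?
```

Input: (6, 80, 14, 14) -> Output: (6, 14, 14, 80)

Answer: (6, 14, 14, 80)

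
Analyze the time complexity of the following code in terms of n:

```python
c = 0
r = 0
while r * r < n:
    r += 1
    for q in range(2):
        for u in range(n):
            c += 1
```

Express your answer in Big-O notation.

Each loop level contributes: √n × 1 × n. Multiplying the contributions gives O(n√n).

Answer: O(n√n)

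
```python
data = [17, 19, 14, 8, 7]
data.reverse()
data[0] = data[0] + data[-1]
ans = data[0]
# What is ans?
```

Trace:
`data = [17, 19, 14, 8, 7]` → data = [17, 19, 14, 8, 7]
`data.reverse()` → data = [7, 8, 14, 19, 17]
`data[0] = data[0] + data[-1]` → data = [24, 8, 14, 19, 17]
`ans = data[0]` → ans = 24
So ans = 24

Answer: 24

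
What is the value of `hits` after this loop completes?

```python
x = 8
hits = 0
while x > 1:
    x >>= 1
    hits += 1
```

Count right shifts until 1
`hits` takes the values: 0 → 1 → 2 → 3

Answer: 3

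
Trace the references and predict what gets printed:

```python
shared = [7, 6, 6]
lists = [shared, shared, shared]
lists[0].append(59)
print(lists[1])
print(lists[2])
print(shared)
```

Key concept: list of same reference.
Step by step:
`shared = [7, 6, 6]` → shared = [7, 6, 6]
`lists = [shared, shared, shared]` → lists = [[7, 6, 6], [7, 6, 6], [7, 6, 6]]
`lists[0].append(59)` → shared = [7, 6, 6, 59]; lists = [[7, 6, 6, 59], [7, 6, 6, 59], [7, 6, 6, 59]]
`print(lists[1])` → prints [7, 6, 6, 59]
`print(lists[2])` → prints [7, 6, 6, 59]
`print(shared)` → prints [7, 6, 6, 59]

Answer:
[7, 6, 6, 59]
[7, 6, 6, 59]
[7, 6, 6, 59]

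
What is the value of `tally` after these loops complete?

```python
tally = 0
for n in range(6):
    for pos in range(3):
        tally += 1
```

6 * 3 = 18
`tally` takes the values: 0 → 1 → 2 → 3 → 4 → 5 → 6 → 7 → 8 → 9 → 10 → 11 → 12 → 13 → 14 → 15 → 16 → 17 → 18

Answer: 18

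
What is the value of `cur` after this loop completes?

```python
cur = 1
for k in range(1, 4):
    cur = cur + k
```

Start at 1, add 1 through 3
`cur` takes the values: 1 → 2 → 4 → 7

Answer: 7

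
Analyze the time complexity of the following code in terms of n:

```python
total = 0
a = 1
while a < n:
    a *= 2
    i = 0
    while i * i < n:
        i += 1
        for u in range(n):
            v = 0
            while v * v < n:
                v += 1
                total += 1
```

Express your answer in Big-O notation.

Each loop level contributes: log n × √n × n × √n. Multiplying the contributions gives O(n^2 log n).

Answer: O(n^2 log n)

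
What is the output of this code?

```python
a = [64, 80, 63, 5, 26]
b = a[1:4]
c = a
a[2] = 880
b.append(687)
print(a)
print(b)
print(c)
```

Key concept: slice vs alias.
Step by step:
`a = [64, 80, 63, 5, 26]` → a = [64, 80, 63, 5, 26]
`b = a[1:4]` → b = [80, 63, 5]
`c = a` → c = [64, 80, 63, 5, 26] (same object as a)
`a[2] = 880` → a = [64, 80, 880, 5, 26] (same object as c); c = [64, 80, 880, 5, 26] (same object as a)
`b.append(687)` → b = [80, 63, 5, 687]
`print(a)` → prints [64, 80, 880, 5, 26]
`print(b)` → prints [80, 63, 5, 687]
`print(c)` → prints [64, 80, 880, 5, 26]

Answer:
[64, 80, 880, 5, 26]
[80, 63, 5, 687]
[64, 80, 880, 5, 26]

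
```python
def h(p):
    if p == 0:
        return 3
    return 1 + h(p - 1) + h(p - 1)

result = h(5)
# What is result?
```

h(p) = 1 + 2·h(p-1), h(0)=3. Closed form: (3+1)·2^5 - 1 = 127.

Answer: 127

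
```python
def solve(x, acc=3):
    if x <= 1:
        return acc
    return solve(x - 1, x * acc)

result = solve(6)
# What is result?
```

Accumulator trace (n, acc): (6, 3) -> (5, 18) -> (4, 90) -> (3, 360) -> (2, 1080) -> (1, 2160) -> return 2160

Answer: 2160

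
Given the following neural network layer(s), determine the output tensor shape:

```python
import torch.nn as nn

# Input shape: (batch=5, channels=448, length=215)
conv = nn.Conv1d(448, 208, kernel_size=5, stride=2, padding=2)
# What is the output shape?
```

Input: (5, 448, 215) -> Output: (5, 208, 108)

Answer: (5, 208, 108)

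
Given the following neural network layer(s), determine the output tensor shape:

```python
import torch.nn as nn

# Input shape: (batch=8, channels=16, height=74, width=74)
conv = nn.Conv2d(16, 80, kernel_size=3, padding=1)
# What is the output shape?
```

Input: (8, 16, 74, 74) -> Output: (8, 80, 74, 74)

Answer: (8, 80, 74, 74)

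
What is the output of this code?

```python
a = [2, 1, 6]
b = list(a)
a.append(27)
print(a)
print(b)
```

Key concept: list() constructor creates copy.
Step by step:
`a = [2, 1, 6]` → a = [2, 1, 6]
`b = list(a)` → b = [2, 1, 6]
`a.append(27)` → a = [2, 1, 6, 27]
`print(a)` → prints [2, 1, 6, 27]
`print(b)` → prints [2, 1, 6]

Answer:
[2, 1, 6, 27]
[2, 1, 6]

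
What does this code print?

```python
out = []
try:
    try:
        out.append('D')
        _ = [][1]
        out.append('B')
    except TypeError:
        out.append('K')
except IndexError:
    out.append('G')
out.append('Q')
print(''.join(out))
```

Execution trace: 'D' (try body) → 'G' (outer except IndexError) → 'Q' (after the try/except). Output: DGQ

Answer: DGQ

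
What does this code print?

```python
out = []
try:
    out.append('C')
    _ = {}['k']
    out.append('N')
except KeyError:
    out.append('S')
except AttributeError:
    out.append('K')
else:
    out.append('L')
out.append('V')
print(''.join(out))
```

Execution trace: 'C' (try body) → 'S' (except KeyError) → 'V' (after the try/except). Output: CSV

Answer: CSV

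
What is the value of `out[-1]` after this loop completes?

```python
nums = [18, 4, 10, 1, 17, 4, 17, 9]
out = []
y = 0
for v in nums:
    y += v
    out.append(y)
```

Cumulative sum ends at 80
`out` takes the values: [] → [18] → [18, 22] → [18, 22, 32] → [18, 22, 32, 33] → [18, 22, 32, 33, 50] → [18, 22, 32, 33, 50, 54] → [18, 22, 32, 33, 50, 54, 71] → [18, 22, 32, 33, 50, 54, 71, 80]
So `out[-1]` = 80

Answer: 80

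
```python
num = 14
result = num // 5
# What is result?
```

Trace:
`num = 14` → num = 14
`result = num // 5` → result = 2
So result = 2

Answer: 2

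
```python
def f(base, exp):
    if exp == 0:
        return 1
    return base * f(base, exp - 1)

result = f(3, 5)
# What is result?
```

f(3, 5) = 3 * 3 * 3 * 3 * 3 = 243

Answer: 243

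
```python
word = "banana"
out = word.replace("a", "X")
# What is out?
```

Trace:
`word = "banana"` → word = 'banana'
`out = word.replace("a", "X")` → out = 'bXnXnX'
So out = 'bXnXnX'

Answer: 'bXnXnX'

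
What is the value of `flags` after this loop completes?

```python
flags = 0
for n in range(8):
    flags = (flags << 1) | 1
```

Build 8 consecutive 1-bits: 0b11111111
`flags` takes the values: 0 → 1 → 3 → 7 → 15 → 31 → 63 → 127 → 255

Answer: 255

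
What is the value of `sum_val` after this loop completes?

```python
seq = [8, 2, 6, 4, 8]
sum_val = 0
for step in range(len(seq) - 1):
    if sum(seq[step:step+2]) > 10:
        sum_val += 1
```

Count windows with sum > 10
`sum_val` takes the values: 0 → 1

Answer: 1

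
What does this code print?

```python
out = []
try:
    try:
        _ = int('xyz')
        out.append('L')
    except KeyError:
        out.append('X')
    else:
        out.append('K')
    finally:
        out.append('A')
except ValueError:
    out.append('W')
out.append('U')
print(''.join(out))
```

Execution trace: 'A' (inner finally) → 'W' (outer except ValueError) → 'U' (after the try/except). Output: AWU

Answer: AWU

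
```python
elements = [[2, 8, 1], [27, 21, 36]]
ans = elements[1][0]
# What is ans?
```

Trace:
`elements = [[2, 8, 1], [27, 21, 36]]` → elements = [[2, 8, 1], [27, 21, 36]]
`ans = elements[1][0]` → ans = 27
So ans = 27

Answer: 27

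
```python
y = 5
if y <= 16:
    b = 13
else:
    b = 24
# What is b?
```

Trace:
`y = 5` → y = 5
`if y <= 16: ...` → y <= 16 is True → b = 13
So b = 13

Answer: 13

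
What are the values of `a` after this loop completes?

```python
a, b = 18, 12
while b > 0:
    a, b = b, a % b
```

GCD of 18 and 12
`a` takes the values: 18 → 12 → 6

Answer: 6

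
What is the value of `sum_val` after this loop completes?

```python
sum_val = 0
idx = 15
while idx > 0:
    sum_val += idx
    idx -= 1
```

Sum 15 down to 1
`sum_val` takes the values: 0 → 15 → 29 → 42 → 54 → 65 → 75 → 84 → 92 → 99 → 105 → 110 → 114 → 117 → 119 → 120

Answer: 120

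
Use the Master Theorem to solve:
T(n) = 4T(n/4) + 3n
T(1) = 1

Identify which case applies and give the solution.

a=4, b=4, f(n)=3n. log_4(4) = 1. Since c=1 = 1, Case 2 applies: T(n) = Θ(n^log_b(a) · log n) = O(n log n).

Answer: O(n log n) - Case 2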